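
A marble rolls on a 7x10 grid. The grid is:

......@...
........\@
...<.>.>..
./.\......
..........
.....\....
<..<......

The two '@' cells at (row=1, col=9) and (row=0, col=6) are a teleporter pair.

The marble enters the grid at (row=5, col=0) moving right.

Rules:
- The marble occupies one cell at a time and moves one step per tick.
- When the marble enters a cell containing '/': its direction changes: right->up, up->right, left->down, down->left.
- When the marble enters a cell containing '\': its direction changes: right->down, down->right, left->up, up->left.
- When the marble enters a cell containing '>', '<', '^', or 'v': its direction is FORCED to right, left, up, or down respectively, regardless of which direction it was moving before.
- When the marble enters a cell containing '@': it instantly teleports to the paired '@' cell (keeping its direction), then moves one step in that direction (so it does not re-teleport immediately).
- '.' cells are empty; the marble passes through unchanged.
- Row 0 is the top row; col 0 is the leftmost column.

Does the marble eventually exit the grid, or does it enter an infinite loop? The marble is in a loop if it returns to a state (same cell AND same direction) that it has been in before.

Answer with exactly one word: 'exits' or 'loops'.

Answer: exits

Derivation:
Step 1: enter (5,0), '.' pass, move right to (5,1)
Step 2: enter (5,1), '.' pass, move right to (5,2)
Step 3: enter (5,2), '.' pass, move right to (5,3)
Step 4: enter (5,3), '.' pass, move right to (5,4)
Step 5: enter (5,4), '.' pass, move right to (5,5)
Step 6: enter (5,5), '\' deflects right->down, move down to (6,5)
Step 7: enter (6,5), '.' pass, move down to (7,5)
Step 8: at (7,5) — EXIT via bottom edge, pos 5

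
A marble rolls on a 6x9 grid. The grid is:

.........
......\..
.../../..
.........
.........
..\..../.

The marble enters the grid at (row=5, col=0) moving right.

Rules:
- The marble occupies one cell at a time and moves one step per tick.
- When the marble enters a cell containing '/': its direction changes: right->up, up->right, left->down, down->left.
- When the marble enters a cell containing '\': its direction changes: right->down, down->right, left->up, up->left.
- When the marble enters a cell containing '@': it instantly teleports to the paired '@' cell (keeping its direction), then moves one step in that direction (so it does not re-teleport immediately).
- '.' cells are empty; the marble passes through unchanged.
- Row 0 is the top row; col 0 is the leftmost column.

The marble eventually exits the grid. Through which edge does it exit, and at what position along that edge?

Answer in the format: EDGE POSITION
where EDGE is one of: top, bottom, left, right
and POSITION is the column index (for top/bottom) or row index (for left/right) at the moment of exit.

Answer: bottom 2

Derivation:
Step 1: enter (5,0), '.' pass, move right to (5,1)
Step 2: enter (5,1), '.' pass, move right to (5,2)
Step 3: enter (5,2), '\' deflects right->down, move down to (6,2)
Step 4: at (6,2) — EXIT via bottom edge, pos 2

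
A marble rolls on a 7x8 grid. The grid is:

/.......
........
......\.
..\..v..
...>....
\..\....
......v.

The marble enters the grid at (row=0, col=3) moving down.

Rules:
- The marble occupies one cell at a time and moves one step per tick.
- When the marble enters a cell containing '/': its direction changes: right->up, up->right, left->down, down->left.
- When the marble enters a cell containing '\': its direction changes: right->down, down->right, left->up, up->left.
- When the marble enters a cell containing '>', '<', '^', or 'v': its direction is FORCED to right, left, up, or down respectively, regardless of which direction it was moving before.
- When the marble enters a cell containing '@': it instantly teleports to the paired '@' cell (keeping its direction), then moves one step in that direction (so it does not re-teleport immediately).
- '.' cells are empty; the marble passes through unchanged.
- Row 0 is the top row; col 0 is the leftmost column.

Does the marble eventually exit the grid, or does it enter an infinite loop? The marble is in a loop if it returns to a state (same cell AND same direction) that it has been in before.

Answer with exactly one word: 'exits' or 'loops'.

Answer: exits

Derivation:
Step 1: enter (0,3), '.' pass, move down to (1,3)
Step 2: enter (1,3), '.' pass, move down to (2,3)
Step 3: enter (2,3), '.' pass, move down to (3,3)
Step 4: enter (3,3), '.' pass, move down to (4,3)
Step 5: enter (4,3), '>' forces down->right, move right to (4,4)
Step 6: enter (4,4), '.' pass, move right to (4,5)
Step 7: enter (4,5), '.' pass, move right to (4,6)
Step 8: enter (4,6), '.' pass, move right to (4,7)
Step 9: enter (4,7), '.' pass, move right to (4,8)
Step 10: at (4,8) — EXIT via right edge, pos 4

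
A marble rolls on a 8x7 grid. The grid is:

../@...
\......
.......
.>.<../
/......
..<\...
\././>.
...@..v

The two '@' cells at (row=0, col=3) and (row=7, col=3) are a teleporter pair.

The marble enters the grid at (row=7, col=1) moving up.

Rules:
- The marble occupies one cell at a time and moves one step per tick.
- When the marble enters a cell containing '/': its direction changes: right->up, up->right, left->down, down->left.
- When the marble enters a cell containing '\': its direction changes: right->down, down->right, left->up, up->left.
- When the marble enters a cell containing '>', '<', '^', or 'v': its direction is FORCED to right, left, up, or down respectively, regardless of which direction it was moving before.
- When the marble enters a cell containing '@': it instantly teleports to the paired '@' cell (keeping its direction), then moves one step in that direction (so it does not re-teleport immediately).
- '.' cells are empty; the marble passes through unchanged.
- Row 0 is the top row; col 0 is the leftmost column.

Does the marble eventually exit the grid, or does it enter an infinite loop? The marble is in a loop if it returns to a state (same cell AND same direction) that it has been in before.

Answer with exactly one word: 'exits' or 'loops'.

Answer: loops

Derivation:
Step 1: enter (7,1), '.' pass, move up to (6,1)
Step 2: enter (6,1), '.' pass, move up to (5,1)
Step 3: enter (5,1), '.' pass, move up to (4,1)
Step 4: enter (4,1), '.' pass, move up to (3,1)
Step 5: enter (3,1), '>' forces up->right, move right to (3,2)
Step 6: enter (3,2), '.' pass, move right to (3,3)
Step 7: enter (3,3), '<' forces right->left, move left to (3,2)
Step 8: enter (3,2), '.' pass, move left to (3,1)
Step 9: enter (3,1), '>' forces left->right, move right to (3,2)
Step 10: at (3,2) dir=right — LOOP DETECTED (seen before)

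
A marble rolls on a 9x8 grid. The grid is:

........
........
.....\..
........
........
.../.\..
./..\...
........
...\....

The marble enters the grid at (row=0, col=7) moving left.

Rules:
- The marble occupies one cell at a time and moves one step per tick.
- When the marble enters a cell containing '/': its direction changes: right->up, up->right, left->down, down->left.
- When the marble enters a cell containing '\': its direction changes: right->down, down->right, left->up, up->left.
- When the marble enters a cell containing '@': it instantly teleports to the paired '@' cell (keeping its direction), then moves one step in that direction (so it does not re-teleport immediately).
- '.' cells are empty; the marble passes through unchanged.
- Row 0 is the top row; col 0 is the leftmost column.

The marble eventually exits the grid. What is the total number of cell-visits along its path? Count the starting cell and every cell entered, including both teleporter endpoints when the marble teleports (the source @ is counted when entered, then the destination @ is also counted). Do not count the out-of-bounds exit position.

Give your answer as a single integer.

Step 1: enter (0,7), '.' pass, move left to (0,6)
Step 2: enter (0,6), '.' pass, move left to (0,5)
Step 3: enter (0,5), '.' pass, move left to (0,4)
Step 4: enter (0,4), '.' pass, move left to (0,3)
Step 5: enter (0,3), '.' pass, move left to (0,2)
Step 6: enter (0,2), '.' pass, move left to (0,1)
Step 7: enter (0,1), '.' pass, move left to (0,0)
Step 8: enter (0,0), '.' pass, move left to (0,-1)
Step 9: at (0,-1) — EXIT via left edge, pos 0
Path length (cell visits): 8

Answer: 8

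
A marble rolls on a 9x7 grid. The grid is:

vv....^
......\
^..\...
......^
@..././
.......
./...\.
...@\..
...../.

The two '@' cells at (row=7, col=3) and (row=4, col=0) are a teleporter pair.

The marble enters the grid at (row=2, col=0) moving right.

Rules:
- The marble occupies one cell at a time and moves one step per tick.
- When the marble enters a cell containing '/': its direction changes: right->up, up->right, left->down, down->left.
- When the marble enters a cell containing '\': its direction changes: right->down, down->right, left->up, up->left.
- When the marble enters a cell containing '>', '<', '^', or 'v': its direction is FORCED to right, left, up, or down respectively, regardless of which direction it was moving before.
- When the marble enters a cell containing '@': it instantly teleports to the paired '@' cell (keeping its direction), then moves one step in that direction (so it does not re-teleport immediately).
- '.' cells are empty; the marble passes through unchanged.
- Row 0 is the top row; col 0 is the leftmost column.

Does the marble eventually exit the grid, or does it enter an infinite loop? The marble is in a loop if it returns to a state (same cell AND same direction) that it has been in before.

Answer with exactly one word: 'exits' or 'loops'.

Answer: loops

Derivation:
Step 1: enter (2,0), '^' forces right->up, move up to (1,0)
Step 2: enter (1,0), '.' pass, move up to (0,0)
Step 3: enter (0,0), 'v' forces up->down, move down to (1,0)
Step 4: enter (1,0), '.' pass, move down to (2,0)
Step 5: enter (2,0), '^' forces down->up, move up to (1,0)
Step 6: at (1,0) dir=up — LOOP DETECTED (seen before)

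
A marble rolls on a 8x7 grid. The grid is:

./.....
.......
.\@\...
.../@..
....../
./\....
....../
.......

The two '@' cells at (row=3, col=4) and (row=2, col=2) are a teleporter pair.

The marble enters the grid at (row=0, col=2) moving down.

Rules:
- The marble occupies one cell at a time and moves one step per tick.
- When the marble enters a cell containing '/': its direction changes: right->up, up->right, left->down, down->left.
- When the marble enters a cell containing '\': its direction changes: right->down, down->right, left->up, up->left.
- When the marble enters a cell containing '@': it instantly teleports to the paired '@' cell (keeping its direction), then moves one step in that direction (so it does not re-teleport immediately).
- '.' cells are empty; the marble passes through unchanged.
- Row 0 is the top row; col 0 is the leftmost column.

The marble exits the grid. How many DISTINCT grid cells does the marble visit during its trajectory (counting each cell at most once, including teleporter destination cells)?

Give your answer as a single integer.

Step 1: enter (0,2), '.' pass, move down to (1,2)
Step 2: enter (1,2), '.' pass, move down to (2,2)
Step 3: enter (2,2), '@' teleport (2,2)->(3,4), also enter (3,4), move down to (4,4)
Step 4: enter (4,4), '.' pass, move down to (5,4)
Step 5: enter (5,4), '.' pass, move down to (6,4)
Step 6: enter (6,4), '.' pass, move down to (7,4)
Step 7: enter (7,4), '.' pass, move down to (8,4)
Step 8: at (8,4) — EXIT via bottom edge, pos 4
Distinct cells visited: 8 (path length 8)

Answer: 8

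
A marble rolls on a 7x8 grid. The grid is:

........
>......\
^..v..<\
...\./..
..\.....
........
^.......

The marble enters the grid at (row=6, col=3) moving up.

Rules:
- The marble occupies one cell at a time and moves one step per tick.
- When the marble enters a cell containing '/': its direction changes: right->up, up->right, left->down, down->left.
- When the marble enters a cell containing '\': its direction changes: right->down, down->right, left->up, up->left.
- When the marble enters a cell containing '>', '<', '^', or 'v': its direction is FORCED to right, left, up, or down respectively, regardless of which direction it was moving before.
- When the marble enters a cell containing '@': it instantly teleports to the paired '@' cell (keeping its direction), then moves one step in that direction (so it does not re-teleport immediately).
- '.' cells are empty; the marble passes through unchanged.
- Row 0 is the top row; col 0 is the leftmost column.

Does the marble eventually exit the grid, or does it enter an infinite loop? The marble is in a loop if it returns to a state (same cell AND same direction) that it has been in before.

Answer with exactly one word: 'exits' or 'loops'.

Step 1: enter (6,3), '.' pass, move up to (5,3)
Step 2: enter (5,3), '.' pass, move up to (4,3)
Step 3: enter (4,3), '.' pass, move up to (3,3)
Step 4: enter (3,3), '\' deflects up->left, move left to (3,2)
Step 5: enter (3,2), '.' pass, move left to (3,1)
Step 6: enter (3,1), '.' pass, move left to (3,0)
Step 7: enter (3,0), '.' pass, move left to (3,-1)
Step 8: at (3,-1) — EXIT via left edge, pos 3

Answer: exits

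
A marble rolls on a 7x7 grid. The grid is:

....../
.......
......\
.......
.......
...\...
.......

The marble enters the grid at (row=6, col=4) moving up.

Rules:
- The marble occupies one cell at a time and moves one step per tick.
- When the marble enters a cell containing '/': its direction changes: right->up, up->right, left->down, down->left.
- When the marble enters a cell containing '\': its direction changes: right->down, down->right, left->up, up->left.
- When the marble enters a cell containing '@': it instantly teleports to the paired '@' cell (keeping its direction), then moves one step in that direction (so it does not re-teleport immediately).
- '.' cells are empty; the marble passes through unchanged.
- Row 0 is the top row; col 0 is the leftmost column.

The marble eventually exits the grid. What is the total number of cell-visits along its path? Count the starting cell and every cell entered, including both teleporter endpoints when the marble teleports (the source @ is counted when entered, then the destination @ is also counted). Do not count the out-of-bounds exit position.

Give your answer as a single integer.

Answer: 7

Derivation:
Step 1: enter (6,4), '.' pass, move up to (5,4)
Step 2: enter (5,4), '.' pass, move up to (4,4)
Step 3: enter (4,4), '.' pass, move up to (3,4)
Step 4: enter (3,4), '.' pass, move up to (2,4)
Step 5: enter (2,4), '.' pass, move up to (1,4)
Step 6: enter (1,4), '.' pass, move up to (0,4)
Step 7: enter (0,4), '.' pass, move up to (-1,4)
Step 8: at (-1,4) — EXIT via top edge, pos 4
Path length (cell visits): 7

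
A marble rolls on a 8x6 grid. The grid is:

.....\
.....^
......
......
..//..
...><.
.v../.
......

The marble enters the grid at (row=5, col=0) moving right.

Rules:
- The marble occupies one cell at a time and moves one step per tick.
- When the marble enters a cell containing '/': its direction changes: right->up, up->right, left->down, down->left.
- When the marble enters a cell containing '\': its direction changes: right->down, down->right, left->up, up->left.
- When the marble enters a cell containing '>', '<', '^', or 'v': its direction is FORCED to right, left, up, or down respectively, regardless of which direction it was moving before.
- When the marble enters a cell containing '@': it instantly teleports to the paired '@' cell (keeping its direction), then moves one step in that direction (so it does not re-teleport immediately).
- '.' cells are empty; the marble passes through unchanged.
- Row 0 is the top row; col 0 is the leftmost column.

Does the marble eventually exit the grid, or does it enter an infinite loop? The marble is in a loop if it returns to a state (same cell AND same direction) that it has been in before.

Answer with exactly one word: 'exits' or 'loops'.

Step 1: enter (5,0), '.' pass, move right to (5,1)
Step 2: enter (5,1), '.' pass, move right to (5,2)
Step 3: enter (5,2), '.' pass, move right to (5,3)
Step 4: enter (5,3), '>' forces right->right, move right to (5,4)
Step 5: enter (5,4), '<' forces right->left, move left to (5,3)
Step 6: enter (5,3), '>' forces left->right, move right to (5,4)
Step 7: at (5,4) dir=right — LOOP DETECTED (seen before)

Answer: loops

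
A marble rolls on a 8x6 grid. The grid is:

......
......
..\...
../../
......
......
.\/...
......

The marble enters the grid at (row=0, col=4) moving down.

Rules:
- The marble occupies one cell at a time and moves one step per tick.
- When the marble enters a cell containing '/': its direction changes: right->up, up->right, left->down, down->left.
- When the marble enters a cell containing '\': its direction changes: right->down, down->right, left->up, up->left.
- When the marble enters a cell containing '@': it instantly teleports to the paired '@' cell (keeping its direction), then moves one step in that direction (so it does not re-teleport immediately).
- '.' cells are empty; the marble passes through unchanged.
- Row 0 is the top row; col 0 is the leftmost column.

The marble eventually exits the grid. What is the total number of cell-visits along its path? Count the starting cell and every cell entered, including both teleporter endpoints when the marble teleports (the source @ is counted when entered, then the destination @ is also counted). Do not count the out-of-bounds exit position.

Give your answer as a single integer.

Answer: 8

Derivation:
Step 1: enter (0,4), '.' pass, move down to (1,4)
Step 2: enter (1,4), '.' pass, move down to (2,4)
Step 3: enter (2,4), '.' pass, move down to (3,4)
Step 4: enter (3,4), '.' pass, move down to (4,4)
Step 5: enter (4,4), '.' pass, move down to (5,4)
Step 6: enter (5,4), '.' pass, move down to (6,4)
Step 7: enter (6,4), '.' pass, move down to (7,4)
Step 8: enter (7,4), '.' pass, move down to (8,4)
Step 9: at (8,4) — EXIT via bottom edge, pos 4
Path length (cell visits): 8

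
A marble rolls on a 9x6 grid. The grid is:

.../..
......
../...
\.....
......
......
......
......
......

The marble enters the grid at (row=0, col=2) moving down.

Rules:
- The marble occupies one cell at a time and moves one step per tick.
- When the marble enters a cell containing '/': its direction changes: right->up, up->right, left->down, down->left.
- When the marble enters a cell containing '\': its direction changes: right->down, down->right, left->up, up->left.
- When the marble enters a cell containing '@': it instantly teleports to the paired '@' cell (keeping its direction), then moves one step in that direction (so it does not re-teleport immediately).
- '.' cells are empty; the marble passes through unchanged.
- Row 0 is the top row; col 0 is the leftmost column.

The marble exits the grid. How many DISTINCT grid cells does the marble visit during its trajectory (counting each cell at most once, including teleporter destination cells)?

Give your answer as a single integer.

Answer: 5

Derivation:
Step 1: enter (0,2), '.' pass, move down to (1,2)
Step 2: enter (1,2), '.' pass, move down to (2,2)
Step 3: enter (2,2), '/' deflects down->left, move left to (2,1)
Step 4: enter (2,1), '.' pass, move left to (2,0)
Step 5: enter (2,0), '.' pass, move left to (2,-1)
Step 6: at (2,-1) — EXIT via left edge, pos 2
Distinct cells visited: 5 (path length 5)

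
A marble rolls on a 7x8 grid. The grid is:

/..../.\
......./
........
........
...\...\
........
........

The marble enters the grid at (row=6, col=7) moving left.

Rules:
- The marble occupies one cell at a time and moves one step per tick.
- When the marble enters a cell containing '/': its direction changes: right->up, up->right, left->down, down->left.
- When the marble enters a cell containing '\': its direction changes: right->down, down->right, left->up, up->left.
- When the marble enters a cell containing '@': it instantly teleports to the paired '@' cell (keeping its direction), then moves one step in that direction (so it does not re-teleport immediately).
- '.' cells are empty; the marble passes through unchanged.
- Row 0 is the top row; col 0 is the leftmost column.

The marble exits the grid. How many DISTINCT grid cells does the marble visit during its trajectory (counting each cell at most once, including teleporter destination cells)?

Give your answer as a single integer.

Step 1: enter (6,7), '.' pass, move left to (6,6)
Step 2: enter (6,6), '.' pass, move left to (6,5)
Step 3: enter (6,5), '.' pass, move left to (6,4)
Step 4: enter (6,4), '.' pass, move left to (6,3)
Step 5: enter (6,3), '.' pass, move left to (6,2)
Step 6: enter (6,2), '.' pass, move left to (6,1)
Step 7: enter (6,1), '.' pass, move left to (6,0)
Step 8: enter (6,0), '.' pass, move left to (6,-1)
Step 9: at (6,-1) — EXIT via left edge, pos 6
Distinct cells visited: 8 (path length 8)

Answer: 8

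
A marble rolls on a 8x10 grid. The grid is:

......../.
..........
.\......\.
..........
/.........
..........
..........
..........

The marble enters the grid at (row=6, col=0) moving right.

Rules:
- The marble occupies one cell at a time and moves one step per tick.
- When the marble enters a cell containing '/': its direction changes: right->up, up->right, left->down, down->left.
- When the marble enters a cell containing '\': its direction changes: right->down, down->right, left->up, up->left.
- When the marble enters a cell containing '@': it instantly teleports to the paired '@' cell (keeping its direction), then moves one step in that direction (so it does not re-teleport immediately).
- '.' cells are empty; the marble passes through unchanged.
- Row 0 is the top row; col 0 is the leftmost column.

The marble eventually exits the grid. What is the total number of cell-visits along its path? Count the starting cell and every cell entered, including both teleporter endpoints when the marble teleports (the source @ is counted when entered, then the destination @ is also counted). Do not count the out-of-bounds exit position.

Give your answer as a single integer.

Answer: 10

Derivation:
Step 1: enter (6,0), '.' pass, move right to (6,1)
Step 2: enter (6,1), '.' pass, move right to (6,2)
Step 3: enter (6,2), '.' pass, move right to (6,3)
Step 4: enter (6,3), '.' pass, move right to (6,4)
Step 5: enter (6,4), '.' pass, move right to (6,5)
Step 6: enter (6,5), '.' pass, move right to (6,6)
Step 7: enter (6,6), '.' pass, move right to (6,7)
Step 8: enter (6,7), '.' pass, move right to (6,8)
Step 9: enter (6,8), '.' pass, move right to (6,9)
Step 10: enter (6,9), '.' pass, move right to (6,10)
Step 11: at (6,10) — EXIT via right edge, pos 6
Path length (cell visits): 10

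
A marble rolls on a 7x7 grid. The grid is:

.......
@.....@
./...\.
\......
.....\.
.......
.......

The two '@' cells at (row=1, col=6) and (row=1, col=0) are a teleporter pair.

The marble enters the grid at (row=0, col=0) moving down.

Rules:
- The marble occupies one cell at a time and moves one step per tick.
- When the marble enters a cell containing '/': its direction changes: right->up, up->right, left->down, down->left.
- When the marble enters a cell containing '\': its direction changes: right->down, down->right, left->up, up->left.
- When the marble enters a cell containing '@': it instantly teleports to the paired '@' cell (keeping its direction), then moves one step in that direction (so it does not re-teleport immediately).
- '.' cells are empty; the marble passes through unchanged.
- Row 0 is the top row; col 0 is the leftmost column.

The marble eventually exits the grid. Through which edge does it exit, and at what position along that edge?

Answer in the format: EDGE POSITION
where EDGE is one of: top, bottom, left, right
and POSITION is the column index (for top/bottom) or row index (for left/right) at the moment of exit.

Step 1: enter (0,0), '.' pass, move down to (1,0)
Step 2: enter (1,0), '@' teleport (1,0)->(1,6), also enter (1,6), move down to (2,6)
Step 3: enter (2,6), '.' pass, move down to (3,6)
Step 4: enter (3,6), '.' pass, move down to (4,6)
Step 5: enter (4,6), '.' pass, move down to (5,6)
Step 6: enter (5,6), '.' pass, move down to (6,6)
Step 7: enter (6,6), '.' pass, move down to (7,6)
Step 8: at (7,6) — EXIT via bottom edge, pos 6

Answer: bottom 6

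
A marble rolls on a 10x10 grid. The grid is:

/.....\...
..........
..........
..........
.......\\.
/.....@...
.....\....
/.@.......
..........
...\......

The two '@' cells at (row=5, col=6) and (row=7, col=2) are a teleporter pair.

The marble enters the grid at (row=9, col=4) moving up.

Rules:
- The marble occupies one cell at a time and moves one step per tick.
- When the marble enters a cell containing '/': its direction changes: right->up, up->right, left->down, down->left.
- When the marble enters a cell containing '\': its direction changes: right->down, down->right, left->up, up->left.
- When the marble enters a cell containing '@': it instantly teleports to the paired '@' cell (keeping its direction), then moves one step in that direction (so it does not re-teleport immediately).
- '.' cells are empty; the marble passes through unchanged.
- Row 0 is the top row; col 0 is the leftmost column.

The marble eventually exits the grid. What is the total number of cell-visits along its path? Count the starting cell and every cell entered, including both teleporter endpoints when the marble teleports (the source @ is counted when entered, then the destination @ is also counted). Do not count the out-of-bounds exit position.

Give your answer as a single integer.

Step 1: enter (9,4), '.' pass, move up to (8,4)
Step 2: enter (8,4), '.' pass, move up to (7,4)
Step 3: enter (7,4), '.' pass, move up to (6,4)
Step 4: enter (6,4), '.' pass, move up to (5,4)
Step 5: enter (5,4), '.' pass, move up to (4,4)
Step 6: enter (4,4), '.' pass, move up to (3,4)
Step 7: enter (3,4), '.' pass, move up to (2,4)
Step 8: enter (2,4), '.' pass, move up to (1,4)
Step 9: enter (1,4), '.' pass, move up to (0,4)
Step 10: enter (0,4), '.' pass, move up to (-1,4)
Step 11: at (-1,4) — EXIT via top edge, pos 4
Path length (cell visits): 10

Answer: 10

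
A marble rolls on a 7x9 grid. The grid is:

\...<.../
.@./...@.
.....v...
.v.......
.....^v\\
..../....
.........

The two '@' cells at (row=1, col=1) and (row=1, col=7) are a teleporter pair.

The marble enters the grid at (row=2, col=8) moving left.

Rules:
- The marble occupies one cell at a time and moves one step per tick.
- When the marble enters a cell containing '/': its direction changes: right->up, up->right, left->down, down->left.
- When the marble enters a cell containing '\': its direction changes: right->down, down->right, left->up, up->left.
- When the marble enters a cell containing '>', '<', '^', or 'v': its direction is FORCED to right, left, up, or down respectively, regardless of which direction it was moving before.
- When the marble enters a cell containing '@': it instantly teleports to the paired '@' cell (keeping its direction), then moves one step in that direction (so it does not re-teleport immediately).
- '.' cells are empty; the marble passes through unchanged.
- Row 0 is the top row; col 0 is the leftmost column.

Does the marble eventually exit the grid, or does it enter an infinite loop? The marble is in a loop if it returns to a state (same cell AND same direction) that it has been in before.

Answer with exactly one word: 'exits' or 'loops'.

Step 1: enter (2,8), '.' pass, move left to (2,7)
Step 2: enter (2,7), '.' pass, move left to (2,6)
Step 3: enter (2,6), '.' pass, move left to (2,5)
Step 4: enter (2,5), 'v' forces left->down, move down to (3,5)
Step 5: enter (3,5), '.' pass, move down to (4,5)
Step 6: enter (4,5), '^' forces down->up, move up to (3,5)
Step 7: enter (3,5), '.' pass, move up to (2,5)
Step 8: enter (2,5), 'v' forces up->down, move down to (3,5)
Step 9: at (3,5) dir=down — LOOP DETECTED (seen before)

Answer: loops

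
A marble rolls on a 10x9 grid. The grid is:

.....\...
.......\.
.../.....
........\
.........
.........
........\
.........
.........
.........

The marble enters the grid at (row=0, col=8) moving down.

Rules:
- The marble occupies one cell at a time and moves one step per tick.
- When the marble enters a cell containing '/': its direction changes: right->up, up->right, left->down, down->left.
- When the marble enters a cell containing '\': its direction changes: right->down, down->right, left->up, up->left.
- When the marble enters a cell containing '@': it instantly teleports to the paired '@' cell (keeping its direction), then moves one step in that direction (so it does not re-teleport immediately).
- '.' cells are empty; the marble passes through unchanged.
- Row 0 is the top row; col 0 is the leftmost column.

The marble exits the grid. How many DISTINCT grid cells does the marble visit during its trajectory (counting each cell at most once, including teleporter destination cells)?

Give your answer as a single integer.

Step 1: enter (0,8), '.' pass, move down to (1,8)
Step 2: enter (1,8), '.' pass, move down to (2,8)
Step 3: enter (2,8), '.' pass, move down to (3,8)
Step 4: enter (3,8), '\' deflects down->right, move right to (3,9)
Step 5: at (3,9) — EXIT via right edge, pos 3
Distinct cells visited: 4 (path length 4)

Answer: 4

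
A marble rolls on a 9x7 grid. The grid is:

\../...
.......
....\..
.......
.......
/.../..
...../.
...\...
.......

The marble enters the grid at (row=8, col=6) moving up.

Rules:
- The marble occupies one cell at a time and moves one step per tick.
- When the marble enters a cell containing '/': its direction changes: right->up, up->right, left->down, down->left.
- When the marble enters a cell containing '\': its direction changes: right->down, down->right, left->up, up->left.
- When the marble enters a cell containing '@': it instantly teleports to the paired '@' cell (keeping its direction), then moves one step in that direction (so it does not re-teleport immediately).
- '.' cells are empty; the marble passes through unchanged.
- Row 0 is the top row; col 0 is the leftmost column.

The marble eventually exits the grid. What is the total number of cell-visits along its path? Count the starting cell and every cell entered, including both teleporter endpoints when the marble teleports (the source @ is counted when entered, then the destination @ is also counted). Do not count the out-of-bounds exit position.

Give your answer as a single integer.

Answer: 9

Derivation:
Step 1: enter (8,6), '.' pass, move up to (7,6)
Step 2: enter (7,6), '.' pass, move up to (6,6)
Step 3: enter (6,6), '.' pass, move up to (5,6)
Step 4: enter (5,6), '.' pass, move up to (4,6)
Step 5: enter (4,6), '.' pass, move up to (3,6)
Step 6: enter (3,6), '.' pass, move up to (2,6)
Step 7: enter (2,6), '.' pass, move up to (1,6)
Step 8: enter (1,6), '.' pass, move up to (0,6)
Step 9: enter (0,6), '.' pass, move up to (-1,6)
Step 10: at (-1,6) — EXIT via top edge, pos 6
Path length (cell visits): 9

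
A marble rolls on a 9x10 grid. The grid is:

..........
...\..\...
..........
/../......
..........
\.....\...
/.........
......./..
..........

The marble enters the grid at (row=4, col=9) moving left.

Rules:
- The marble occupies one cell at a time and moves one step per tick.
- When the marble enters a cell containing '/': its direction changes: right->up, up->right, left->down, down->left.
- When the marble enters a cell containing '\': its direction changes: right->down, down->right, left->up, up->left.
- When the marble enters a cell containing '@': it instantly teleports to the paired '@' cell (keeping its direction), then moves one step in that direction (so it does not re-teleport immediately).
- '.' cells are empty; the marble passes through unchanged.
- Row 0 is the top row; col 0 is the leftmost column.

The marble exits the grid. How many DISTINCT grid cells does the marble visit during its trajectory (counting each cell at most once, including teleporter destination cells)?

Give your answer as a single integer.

Step 1: enter (4,9), '.' pass, move left to (4,8)
Step 2: enter (4,8), '.' pass, move left to (4,7)
Step 3: enter (4,7), '.' pass, move left to (4,6)
Step 4: enter (4,6), '.' pass, move left to (4,5)
Step 5: enter (4,5), '.' pass, move left to (4,4)
Step 6: enter (4,4), '.' pass, move left to (4,3)
Step 7: enter (4,3), '.' pass, move left to (4,2)
Step 8: enter (4,2), '.' pass, move left to (4,1)
Step 9: enter (4,1), '.' pass, move left to (4,0)
Step 10: enter (4,0), '.' pass, move left to (4,-1)
Step 11: at (4,-1) — EXIT via left edge, pos 4
Distinct cells visited: 10 (path length 10)

Answer: 10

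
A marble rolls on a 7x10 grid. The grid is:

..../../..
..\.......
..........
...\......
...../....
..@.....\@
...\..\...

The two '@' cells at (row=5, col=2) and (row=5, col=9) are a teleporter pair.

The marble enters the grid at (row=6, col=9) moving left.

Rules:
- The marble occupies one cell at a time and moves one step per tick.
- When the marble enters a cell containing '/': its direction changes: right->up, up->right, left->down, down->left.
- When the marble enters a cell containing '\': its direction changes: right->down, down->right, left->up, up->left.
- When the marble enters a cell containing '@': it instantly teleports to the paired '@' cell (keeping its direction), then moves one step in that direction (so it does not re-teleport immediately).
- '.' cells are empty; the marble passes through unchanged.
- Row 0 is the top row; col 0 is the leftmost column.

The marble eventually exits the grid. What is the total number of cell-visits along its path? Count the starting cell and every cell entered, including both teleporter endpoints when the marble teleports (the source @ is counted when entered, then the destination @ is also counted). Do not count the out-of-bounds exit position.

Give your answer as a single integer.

Answer: 10

Derivation:
Step 1: enter (6,9), '.' pass, move left to (6,8)
Step 2: enter (6,8), '.' pass, move left to (6,7)
Step 3: enter (6,7), '.' pass, move left to (6,6)
Step 4: enter (6,6), '\' deflects left->up, move up to (5,6)
Step 5: enter (5,6), '.' pass, move up to (4,6)
Step 6: enter (4,6), '.' pass, move up to (3,6)
Step 7: enter (3,6), '.' pass, move up to (2,6)
Step 8: enter (2,6), '.' pass, move up to (1,6)
Step 9: enter (1,6), '.' pass, move up to (0,6)
Step 10: enter (0,6), '.' pass, move up to (-1,6)
Step 11: at (-1,6) — EXIT via top edge, pos 6
Path length (cell visits): 10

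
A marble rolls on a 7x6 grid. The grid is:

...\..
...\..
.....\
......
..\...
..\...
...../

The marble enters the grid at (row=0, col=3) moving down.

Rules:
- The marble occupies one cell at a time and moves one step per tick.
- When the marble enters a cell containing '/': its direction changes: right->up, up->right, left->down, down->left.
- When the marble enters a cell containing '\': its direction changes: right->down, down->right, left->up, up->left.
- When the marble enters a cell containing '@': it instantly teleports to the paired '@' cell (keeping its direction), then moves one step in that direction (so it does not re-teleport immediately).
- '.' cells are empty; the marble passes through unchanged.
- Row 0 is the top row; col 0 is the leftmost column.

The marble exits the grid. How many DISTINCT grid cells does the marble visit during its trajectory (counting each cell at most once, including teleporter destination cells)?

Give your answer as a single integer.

Answer: 3

Derivation:
Step 1: enter (0,3), '\' deflects down->right, move right to (0,4)
Step 2: enter (0,4), '.' pass, move right to (0,5)
Step 3: enter (0,5), '.' pass, move right to (0,6)
Step 4: at (0,6) — EXIT via right edge, pos 0
Distinct cells visited: 3 (path length 3)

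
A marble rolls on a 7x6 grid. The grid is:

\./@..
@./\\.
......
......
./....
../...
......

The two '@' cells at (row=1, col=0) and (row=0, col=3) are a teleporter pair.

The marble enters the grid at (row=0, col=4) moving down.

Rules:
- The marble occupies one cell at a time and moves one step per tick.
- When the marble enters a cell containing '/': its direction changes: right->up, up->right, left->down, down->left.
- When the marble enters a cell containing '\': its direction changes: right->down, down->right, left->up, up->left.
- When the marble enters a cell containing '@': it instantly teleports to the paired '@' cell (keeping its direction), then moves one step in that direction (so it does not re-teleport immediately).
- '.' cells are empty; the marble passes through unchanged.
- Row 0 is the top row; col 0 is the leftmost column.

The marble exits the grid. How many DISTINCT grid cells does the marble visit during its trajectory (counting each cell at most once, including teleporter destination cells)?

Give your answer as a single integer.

Answer: 3

Derivation:
Step 1: enter (0,4), '.' pass, move down to (1,4)
Step 2: enter (1,4), '\' deflects down->right, move right to (1,5)
Step 3: enter (1,5), '.' pass, move right to (1,6)
Step 4: at (1,6) — EXIT via right edge, pos 1
Distinct cells visited: 3 (path length 3)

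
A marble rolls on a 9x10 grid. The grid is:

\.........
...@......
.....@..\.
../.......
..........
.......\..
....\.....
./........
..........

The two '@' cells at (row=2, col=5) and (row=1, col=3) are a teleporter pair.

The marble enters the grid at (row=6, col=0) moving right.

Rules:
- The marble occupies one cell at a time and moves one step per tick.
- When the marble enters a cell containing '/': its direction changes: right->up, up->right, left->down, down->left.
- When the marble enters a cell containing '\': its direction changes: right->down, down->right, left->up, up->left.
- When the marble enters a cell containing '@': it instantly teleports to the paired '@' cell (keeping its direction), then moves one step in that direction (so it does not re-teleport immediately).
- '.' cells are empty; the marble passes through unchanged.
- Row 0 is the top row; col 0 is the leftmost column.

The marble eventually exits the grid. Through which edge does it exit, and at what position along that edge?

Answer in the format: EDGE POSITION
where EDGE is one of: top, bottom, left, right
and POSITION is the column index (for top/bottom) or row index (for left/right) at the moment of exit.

Answer: bottom 4

Derivation:
Step 1: enter (6,0), '.' pass, move right to (6,1)
Step 2: enter (6,1), '.' pass, move right to (6,2)
Step 3: enter (6,2), '.' pass, move right to (6,3)
Step 4: enter (6,3), '.' pass, move right to (6,4)
Step 5: enter (6,4), '\' deflects right->down, move down to (7,4)
Step 6: enter (7,4), '.' pass, move down to (8,4)
Step 7: enter (8,4), '.' pass, move down to (9,4)
Step 8: at (9,4) — EXIT via bottom edge, pos 4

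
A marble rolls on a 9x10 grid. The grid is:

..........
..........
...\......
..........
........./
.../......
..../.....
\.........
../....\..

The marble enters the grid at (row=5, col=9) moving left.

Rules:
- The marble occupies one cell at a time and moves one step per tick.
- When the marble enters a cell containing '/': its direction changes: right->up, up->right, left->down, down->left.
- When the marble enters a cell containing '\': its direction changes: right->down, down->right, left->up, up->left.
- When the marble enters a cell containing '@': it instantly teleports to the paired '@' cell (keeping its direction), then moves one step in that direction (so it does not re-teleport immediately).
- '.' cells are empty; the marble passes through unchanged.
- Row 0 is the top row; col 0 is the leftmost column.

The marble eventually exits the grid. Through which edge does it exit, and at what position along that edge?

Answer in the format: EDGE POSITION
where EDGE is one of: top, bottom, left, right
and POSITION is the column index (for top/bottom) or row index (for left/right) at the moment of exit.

Step 1: enter (5,9), '.' pass, move left to (5,8)
Step 2: enter (5,8), '.' pass, move left to (5,7)
Step 3: enter (5,7), '.' pass, move left to (5,6)
Step 4: enter (5,6), '.' pass, move left to (5,5)
Step 5: enter (5,5), '.' pass, move left to (5,4)
Step 6: enter (5,4), '.' pass, move left to (5,3)
Step 7: enter (5,3), '/' deflects left->down, move down to (6,3)
Step 8: enter (6,3), '.' pass, move down to (7,3)
Step 9: enter (7,3), '.' pass, move down to (8,3)
Step 10: enter (8,3), '.' pass, move down to (9,3)
Step 11: at (9,3) — EXIT via bottom edge, pos 3

Answer: bottom 3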